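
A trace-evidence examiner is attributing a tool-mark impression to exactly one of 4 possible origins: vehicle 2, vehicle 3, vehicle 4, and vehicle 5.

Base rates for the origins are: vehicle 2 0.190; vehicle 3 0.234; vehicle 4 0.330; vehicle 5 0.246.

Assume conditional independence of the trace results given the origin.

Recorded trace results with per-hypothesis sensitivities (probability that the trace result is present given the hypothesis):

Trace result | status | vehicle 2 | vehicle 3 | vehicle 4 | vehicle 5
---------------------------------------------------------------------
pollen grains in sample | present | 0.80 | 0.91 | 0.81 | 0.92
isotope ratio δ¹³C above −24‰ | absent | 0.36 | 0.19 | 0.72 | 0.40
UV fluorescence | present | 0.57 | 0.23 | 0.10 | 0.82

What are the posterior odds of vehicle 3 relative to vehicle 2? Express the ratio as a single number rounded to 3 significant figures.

Unnormalized posterior weight (prior times the trace result likelihoods) for each of the two hypotheses (using 1 − P(present | H) for each absent trace result):
  vehicle 3: 0.234 × 0.91 × (1 − 0.19) × 0.23 = 0.039671
  vehicle 2: 0.190 × 0.80 × (1 − 0.36) × 0.57 = 0.05545
Odds(vehicle 3 : vehicle 2) = 0.039671 / 0.05545 ≈ 0.715.

0.715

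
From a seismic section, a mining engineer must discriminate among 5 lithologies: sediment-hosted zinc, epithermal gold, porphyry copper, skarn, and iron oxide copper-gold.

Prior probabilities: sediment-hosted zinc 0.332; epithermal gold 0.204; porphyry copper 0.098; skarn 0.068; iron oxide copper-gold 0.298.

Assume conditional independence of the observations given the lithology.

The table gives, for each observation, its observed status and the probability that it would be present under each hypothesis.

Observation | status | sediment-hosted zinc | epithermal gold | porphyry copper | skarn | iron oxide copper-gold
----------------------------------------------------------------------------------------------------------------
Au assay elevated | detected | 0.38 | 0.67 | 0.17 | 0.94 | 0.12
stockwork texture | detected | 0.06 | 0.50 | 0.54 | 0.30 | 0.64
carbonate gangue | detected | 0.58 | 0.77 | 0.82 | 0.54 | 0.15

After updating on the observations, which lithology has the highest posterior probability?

epithermal gold

For each hypothesis, the unnormalized posterior weight is prior × product of the observation likelihoods:
  sediment-hosted zinc: 0.332 × 0.38 × 0.06 × 0.58 = 0.0043904
  epithermal gold: 0.204 × 0.67 × 0.50 × 0.77 = 0.052622
  porphyry copper: 0.098 × 0.17 × 0.54 × 0.82 = 0.007377
  skarn: 0.068 × 0.94 × 0.30 × 0.54 = 0.010355
  iron oxide copper-gold: 0.298 × 0.12 × 0.64 × 0.15 = 0.003433
The unnormalized weights sum to 0.078177.
P(sediment-hosted zinc | evidence) ≈ 0.0043904 / 0.078177 ≈ 0.056
P(epithermal gold | evidence) ≈ 0.052622 / 0.078177 ≈ 0.673
P(porphyry copper | evidence) ≈ 0.007377 / 0.078177 ≈ 0.094
P(skarn | evidence) ≈ 0.010355 / 0.078177 ≈ 0.132
P(iron oxide copper-gold | evidence) ≈ 0.003433 / 0.078177 ≈ 0.044
The largest is 0.673, so epithermal gold is most probable.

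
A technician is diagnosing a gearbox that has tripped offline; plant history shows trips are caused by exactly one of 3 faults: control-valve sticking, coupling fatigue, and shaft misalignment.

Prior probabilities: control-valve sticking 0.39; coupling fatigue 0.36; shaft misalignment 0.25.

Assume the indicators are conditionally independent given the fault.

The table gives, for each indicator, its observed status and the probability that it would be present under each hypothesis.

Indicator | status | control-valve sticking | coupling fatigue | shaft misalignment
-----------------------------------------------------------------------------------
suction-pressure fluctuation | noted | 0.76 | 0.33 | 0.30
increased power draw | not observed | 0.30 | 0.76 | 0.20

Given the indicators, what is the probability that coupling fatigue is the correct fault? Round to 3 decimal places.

0.096

Multiply each prior by the joint likelihood of the indicator pattern (using 1 − P(present | H) for each absent indicator):
  control-valve sticking: 0.39 × 0.76 × (1 − 0.30) = 0.20748
  coupling fatigue: 0.36 × 0.33 × (1 − 0.76) = 0.028512
  shaft misalignment: 0.25 × 0.30 × (1 − 0.20) = 0.06
The unnormalized weights sum to 0.29599.
P(coupling fatigue | evidence) = 0.028512 / 0.29599 ≈ 0.096.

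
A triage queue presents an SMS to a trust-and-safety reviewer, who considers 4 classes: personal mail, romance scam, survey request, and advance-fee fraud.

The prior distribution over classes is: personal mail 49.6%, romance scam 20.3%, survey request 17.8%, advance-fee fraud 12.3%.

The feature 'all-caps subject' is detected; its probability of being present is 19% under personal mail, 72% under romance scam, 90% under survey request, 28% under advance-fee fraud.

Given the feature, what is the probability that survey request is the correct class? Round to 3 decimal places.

0.368

By Bayes' rule, the unnormalized weight for each hypothesis is prior × likelihood:
  personal mail: 0.496 × 0.19 = 0.09424
  romance scam: 0.203 × 0.72 = 0.14616
  survey request: 0.178 × 0.90 = 0.1602
  advance-fee fraud: 0.123 × 0.28 = 0.03444
The unnormalized weights sum to 0.43504.
P(survey request | evidence) = 0.1602 / 0.43504 ≈ 0.368.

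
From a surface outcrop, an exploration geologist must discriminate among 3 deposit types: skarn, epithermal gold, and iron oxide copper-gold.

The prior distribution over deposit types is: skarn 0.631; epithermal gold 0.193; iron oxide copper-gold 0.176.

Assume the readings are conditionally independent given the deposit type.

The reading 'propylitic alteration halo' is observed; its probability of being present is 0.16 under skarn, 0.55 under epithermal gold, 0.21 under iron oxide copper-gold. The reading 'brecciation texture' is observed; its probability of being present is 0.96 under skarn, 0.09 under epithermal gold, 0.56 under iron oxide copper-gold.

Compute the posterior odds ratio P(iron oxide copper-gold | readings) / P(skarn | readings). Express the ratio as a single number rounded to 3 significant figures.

Unnormalized posterior weight (prior times the reading likelihoods) for each of the two hypotheses:
  iron oxide copper-gold: 0.176 × 0.21 × 0.56 = 0.020698
  skarn: 0.631 × 0.16 × 0.96 = 0.096922
Odds(iron oxide copper-gold : skarn) = 0.020698 / 0.096922 ≈ 0.214.

0.214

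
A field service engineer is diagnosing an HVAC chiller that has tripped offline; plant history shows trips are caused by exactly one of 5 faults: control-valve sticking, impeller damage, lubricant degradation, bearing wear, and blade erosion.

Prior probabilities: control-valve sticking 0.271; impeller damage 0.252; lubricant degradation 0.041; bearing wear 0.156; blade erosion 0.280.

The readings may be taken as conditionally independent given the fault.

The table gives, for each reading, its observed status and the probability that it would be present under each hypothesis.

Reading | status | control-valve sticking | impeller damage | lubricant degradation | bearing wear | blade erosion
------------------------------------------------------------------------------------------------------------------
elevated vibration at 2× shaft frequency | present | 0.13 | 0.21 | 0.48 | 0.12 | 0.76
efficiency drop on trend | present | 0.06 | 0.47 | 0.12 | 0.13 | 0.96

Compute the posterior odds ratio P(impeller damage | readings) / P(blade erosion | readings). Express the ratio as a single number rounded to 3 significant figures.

The normalizing constant cancels in an odds ratio, so compute prior × likelihood for the two hypotheses only:
  impeller damage: 0.252 × 0.21 × 0.47 = 0.024872
  blade erosion: 0.280 × 0.76 × 0.96 = 0.20429
Posterior odds = 0.024872 / 0.20429 ≈ 0.122.

0.122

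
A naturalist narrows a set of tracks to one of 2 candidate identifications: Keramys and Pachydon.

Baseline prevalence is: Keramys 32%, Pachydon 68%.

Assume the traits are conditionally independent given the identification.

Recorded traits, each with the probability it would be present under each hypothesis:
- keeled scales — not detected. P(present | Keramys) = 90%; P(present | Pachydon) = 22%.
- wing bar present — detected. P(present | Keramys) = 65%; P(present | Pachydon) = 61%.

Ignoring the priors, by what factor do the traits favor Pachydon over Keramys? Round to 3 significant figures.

Take the product of per-trait likelihoods under each hypothesis (using 1 − P(present | H) for each absent trait), then divide.
  Pachydon: (1 − 0.22) × 0.61 = 0.4758
  Keramys: (1 − 0.90) × 0.65 = 0.065
Bayes factor = 0.4758 / 0.065 ≈ 7.32

7.32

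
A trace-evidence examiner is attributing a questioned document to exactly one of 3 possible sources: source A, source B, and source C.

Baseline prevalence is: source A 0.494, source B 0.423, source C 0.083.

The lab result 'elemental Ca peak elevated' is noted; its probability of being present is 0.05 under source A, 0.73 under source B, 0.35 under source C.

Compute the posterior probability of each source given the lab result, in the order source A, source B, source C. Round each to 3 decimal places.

For each hypothesis, the unnormalized posterior weight is prior × likelihood:
  source A: 0.494 × 0.05 = 0.0247
  source B: 0.423 × 0.73 = 0.30879
  source C: 0.083 × 0.35 = 0.02905
Marginal likelihood of the evidence = 0.36254.
P(source A | evidence) = 0.0247 / 0.36254 ≈ 0.068
P(source B | evidence) = 0.30879 / 0.36254 ≈ 0.852
P(source C | evidence) = 0.02905 / 0.36254 ≈ 0.080

0.068, 0.852, 0.080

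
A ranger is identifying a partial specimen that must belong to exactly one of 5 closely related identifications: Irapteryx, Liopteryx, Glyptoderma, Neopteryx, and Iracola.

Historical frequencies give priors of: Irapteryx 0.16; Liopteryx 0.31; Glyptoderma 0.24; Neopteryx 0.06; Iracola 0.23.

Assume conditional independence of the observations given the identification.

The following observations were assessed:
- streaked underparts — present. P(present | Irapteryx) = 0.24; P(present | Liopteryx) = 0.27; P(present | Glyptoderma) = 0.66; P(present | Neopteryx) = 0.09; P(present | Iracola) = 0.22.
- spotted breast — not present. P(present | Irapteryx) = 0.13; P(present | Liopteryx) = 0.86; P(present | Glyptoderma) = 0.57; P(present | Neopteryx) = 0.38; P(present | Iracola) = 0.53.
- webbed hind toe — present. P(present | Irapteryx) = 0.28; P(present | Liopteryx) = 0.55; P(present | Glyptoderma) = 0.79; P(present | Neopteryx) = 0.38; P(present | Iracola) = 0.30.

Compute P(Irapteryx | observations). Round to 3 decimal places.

0.120

Multiply each prior by the joint likelihood of the evidence pattern (using 1 − P(present | H) for each absent observation):
  Irapteryx: 0.16 × 0.24 × (1 − 0.13) × 0.28 = 0.0093542
  Liopteryx: 0.31 × 0.27 × (1 − 0.86) × 0.55 = 0.0064449
  Glyptoderma: 0.24 × 0.66 × (1 − 0.57) × 0.79 = 0.053808
  Neopteryx: 0.06 × 0.09 × (1 − 0.38) × 0.38 = 0.0012722
  Iracola: 0.23 × 0.22 × (1 − 0.53) × 0.30 = 0.0071346
The unnormalized weights sum to 0.078014.
P(Irapteryx | evidence) = 0.0093542 / 0.078014 ≈ 0.120.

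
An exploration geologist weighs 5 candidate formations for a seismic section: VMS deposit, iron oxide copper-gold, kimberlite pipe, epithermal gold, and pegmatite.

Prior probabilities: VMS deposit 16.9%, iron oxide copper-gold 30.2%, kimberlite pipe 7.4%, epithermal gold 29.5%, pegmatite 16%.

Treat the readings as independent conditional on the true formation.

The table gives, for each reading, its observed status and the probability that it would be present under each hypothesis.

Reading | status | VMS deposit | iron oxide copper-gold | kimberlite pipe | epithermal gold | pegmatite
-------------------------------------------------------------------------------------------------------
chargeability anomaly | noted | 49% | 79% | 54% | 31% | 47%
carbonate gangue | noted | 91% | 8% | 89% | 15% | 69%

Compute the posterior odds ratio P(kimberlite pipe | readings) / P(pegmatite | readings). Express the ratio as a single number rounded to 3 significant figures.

The normalizing constant cancels in an odds ratio, so compute prior × likelihood for the two hypotheses only:
  kimberlite pipe: 0.074 × 0.54 × 0.89 = 0.035564
  pegmatite: 0.160 × 0.47 × 0.69 = 0.051888
Odds(kimberlite pipe : pegmatite) = 0.035564 / 0.051888 ≈ 0.685.

0.685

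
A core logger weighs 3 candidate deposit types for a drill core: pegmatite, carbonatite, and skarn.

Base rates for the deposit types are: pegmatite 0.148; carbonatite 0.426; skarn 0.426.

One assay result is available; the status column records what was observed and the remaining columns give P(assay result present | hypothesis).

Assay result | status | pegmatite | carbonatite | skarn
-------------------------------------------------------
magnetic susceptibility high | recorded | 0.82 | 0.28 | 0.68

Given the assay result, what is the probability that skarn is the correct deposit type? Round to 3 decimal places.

For each hypothesis, the unnormalized posterior weight is prior × likelihood:
  pegmatite: 0.148 × 0.82 = 0.12136
  carbonatite: 0.426 × 0.28 = 0.11928
  skarn: 0.426 × 0.68 = 0.28968
Marginal likelihood of the evidence = 0.53032.
P(skarn | evidence) = 0.28968 / 0.53032 ≈ 0.546.

0.546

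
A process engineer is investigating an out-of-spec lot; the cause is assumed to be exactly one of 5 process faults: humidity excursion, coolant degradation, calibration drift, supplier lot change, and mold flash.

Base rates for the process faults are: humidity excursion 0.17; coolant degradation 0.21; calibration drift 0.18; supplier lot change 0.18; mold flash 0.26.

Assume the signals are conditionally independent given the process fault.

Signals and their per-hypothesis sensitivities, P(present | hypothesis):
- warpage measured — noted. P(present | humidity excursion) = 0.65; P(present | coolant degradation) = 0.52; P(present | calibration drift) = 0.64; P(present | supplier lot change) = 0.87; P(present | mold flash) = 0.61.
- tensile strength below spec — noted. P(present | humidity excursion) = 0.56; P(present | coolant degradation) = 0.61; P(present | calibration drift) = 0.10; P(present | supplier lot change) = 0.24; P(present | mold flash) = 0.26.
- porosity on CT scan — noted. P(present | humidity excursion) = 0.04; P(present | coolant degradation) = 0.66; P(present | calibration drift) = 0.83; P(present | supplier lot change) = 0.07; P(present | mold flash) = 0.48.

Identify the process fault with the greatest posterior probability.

coolant degradation

By Bayes' rule with conditional independence, the unnormalized weight for each hypothesis is prior × ∏ likelihoods:
  humidity excursion: 0.17 × 0.65 × 0.56 × 0.04 = 0.0024752
  coolant degradation: 0.21 × 0.52 × 0.61 × 0.66 = 0.043964
  calibration drift: 0.18 × 0.64 × 0.10 × 0.83 = 0.0095616
  supplier lot change: 0.18 × 0.87 × 0.24 × 0.07 = 0.0026309
  mold flash: 0.26 × 0.61 × 0.26 × 0.48 = 0.019793
Normalizing constant Z = 0.0024752 + 0.043964 + 0.0095616 + 0.0026309 + 0.019793 = 0.078425.
P(humidity excursion | evidence) ≈ 0.0024752 / 0.078425 ≈ 0.032
P(coolant degradation | evidence) ≈ 0.043964 / 0.078425 ≈ 0.561
P(calibration drift | evidence) ≈ 0.0095616 / 0.078425 ≈ 0.122
P(supplier lot change | evidence) ≈ 0.0026309 / 0.078425 ≈ 0.034
P(mold flash | evidence) ≈ 0.019793 / 0.078425 ≈ 0.252
The largest is 0.561, so coolant degradation is most probable.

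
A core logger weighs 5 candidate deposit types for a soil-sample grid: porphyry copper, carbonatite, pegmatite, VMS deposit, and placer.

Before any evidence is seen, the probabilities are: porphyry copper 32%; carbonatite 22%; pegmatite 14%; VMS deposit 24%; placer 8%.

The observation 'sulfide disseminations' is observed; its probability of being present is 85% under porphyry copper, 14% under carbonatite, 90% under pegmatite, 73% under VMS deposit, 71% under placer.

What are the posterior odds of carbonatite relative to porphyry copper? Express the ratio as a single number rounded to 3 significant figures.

Posterior odds equal prior odds times the likelihood ratio; only the two competing hypotheses matter.
  carbonatite: 0.22 × 0.14 = 0.0308
  porphyry copper: 0.32 × 0.85 = 0.272
Odds(carbonatite : porphyry copper) = 0.0308 / 0.272 ≈ 0.113.

0.113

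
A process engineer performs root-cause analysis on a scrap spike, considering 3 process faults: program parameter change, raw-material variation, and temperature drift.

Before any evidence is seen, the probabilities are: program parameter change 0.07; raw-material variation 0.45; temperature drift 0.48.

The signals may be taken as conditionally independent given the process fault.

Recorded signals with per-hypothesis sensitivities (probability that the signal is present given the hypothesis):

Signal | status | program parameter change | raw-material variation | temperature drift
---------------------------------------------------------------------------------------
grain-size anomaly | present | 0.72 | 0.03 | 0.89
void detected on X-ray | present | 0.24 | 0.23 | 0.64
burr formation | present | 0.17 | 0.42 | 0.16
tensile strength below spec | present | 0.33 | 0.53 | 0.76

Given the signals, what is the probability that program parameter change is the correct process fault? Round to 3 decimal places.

Multiply each prior by the joint likelihood of the signal pattern:
  program parameter change: 0.07 × 0.72 × 0.24 × 0.17 × 0.33 = 0.00067859
  raw-material variation: 0.45 × 0.03 × 0.23 × 0.42 × 0.53 = 0.00069117
  temperature drift: 0.48 × 0.89 × 0.64 × 0.16 × 0.76 = 0.033246
The unnormalized weights sum to 0.034616.
P(program parameter change | evidence) = 0.00067859 / 0.034616 ≈ 0.020.

0.020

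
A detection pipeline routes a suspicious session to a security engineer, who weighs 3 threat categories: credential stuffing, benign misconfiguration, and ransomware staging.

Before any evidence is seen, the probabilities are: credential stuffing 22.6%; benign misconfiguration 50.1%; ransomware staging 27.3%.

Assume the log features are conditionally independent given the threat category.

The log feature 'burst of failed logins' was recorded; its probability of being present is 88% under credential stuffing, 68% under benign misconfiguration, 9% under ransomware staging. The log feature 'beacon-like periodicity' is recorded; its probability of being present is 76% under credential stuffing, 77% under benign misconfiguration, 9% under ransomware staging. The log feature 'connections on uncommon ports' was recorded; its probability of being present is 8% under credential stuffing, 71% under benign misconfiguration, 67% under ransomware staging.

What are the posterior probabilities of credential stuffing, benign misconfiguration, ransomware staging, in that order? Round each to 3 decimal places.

By Bayes' rule with conditional independence, the unnormalized weight for each hypothesis is prior × ∏ likelihoods:
  credential stuffing: 0.226 × 0.88 × 0.76 × 0.08 = 0.012092
  benign misconfiguration: 0.501 × 0.68 × 0.77 × 0.71 = 0.18625
  ransomware staging: 0.273 × 0.09 × 0.09 × 0.67 = 0.0014816
Normalizing constant Z = 0.012092 + 0.18625 + 0.0014816 = 0.19982.
P(credential stuffing | evidence) = 0.012092 / 0.19982 ≈ 0.061
P(benign misconfiguration | evidence) = 0.18625 / 0.19982 ≈ 0.932
P(ransomware staging | evidence) = 0.0014816 / 0.19982 ≈ 0.007

0.061, 0.932, 0.007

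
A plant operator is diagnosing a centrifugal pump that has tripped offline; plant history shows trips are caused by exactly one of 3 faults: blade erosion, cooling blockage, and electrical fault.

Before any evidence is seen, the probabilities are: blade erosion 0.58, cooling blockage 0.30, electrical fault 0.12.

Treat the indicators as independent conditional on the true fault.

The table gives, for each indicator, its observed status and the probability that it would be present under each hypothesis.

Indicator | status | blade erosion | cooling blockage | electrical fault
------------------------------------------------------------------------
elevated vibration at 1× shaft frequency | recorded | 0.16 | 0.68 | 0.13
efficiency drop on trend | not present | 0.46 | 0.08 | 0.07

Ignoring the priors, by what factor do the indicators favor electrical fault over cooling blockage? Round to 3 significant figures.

0.193

Take the product of per-indicator likelihoods under each hypothesis (using 1 − P(present | H) for each absent indicator), then divide.
  electrical fault: 0.13 × (1 − 0.07) = 0.1209
  cooling blockage: 0.68 × (1 − 0.08) = 0.6256
Bayes factor = 0.1209 / 0.6256 ≈ 0.193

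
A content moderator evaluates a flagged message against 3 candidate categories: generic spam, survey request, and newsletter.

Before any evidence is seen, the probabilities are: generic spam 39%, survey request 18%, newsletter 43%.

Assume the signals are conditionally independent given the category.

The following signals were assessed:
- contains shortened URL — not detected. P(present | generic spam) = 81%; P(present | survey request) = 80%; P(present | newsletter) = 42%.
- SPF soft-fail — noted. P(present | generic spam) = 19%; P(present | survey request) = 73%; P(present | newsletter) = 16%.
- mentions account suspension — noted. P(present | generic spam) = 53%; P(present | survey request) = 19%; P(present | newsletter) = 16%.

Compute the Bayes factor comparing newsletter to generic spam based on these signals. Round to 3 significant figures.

The Bayes factor is the ratio of the joint likelihoods of the signal pattern under the two hypotheses (using 1 − P(present | H) for each absent signal).
  newsletter: (1 − 0.42) × 0.16 × 0.16 = 0.014848
  generic spam: (1 − 0.81) × 0.19 × 0.53 = 0.019133
Bayes factor = 0.014848 / 0.019133 ≈ 0.776

0.776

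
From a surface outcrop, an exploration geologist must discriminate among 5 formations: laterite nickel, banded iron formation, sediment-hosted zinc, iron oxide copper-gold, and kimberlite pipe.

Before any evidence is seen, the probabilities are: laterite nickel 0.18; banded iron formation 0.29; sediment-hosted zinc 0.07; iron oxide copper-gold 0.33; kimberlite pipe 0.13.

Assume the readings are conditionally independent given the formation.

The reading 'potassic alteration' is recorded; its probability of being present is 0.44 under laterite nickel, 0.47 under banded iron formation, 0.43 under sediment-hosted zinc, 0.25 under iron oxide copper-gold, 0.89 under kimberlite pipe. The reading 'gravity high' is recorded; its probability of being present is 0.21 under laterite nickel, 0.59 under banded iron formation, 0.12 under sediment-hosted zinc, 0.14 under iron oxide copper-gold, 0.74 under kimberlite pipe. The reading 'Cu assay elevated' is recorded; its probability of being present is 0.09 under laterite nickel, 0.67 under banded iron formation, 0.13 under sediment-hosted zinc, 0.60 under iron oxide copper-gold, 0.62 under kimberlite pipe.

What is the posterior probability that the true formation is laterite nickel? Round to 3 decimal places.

0.013

By Bayes' rule with conditional independence, the unnormalized weight for each hypothesis is prior × ∏ likelihoods:
  laterite nickel: 0.18 × 0.44 × 0.21 × 0.09 = 0.0014969
  banded iron formation: 0.29 × 0.47 × 0.59 × 0.67 = 0.053879
  sediment-hosted zinc: 0.07 × 0.43 × 0.12 × 0.13 = 0.00046956
  iron oxide copper-gold: 0.33 × 0.25 × 0.14 × 0.60 = 0.00693
  kimberlite pipe: 0.13 × 0.89 × 0.74 × 0.62 = 0.053083
Normalizing constant Z = 0.0014969 + 0.053879 + 0.00046956 + 0.00693 + 0.053083 = 0.11586.
P(laterite nickel | evidence) = 0.0014969 / 0.11586 ≈ 0.013.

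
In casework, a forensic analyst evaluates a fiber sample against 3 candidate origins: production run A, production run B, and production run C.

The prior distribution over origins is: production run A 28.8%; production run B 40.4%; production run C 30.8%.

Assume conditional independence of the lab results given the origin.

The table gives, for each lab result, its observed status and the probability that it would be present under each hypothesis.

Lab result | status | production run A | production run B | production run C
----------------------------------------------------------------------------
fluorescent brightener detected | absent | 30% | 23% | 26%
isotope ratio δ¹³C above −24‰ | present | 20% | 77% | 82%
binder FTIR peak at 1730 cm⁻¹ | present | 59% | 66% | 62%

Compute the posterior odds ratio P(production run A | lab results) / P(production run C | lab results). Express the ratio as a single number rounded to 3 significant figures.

0.205

Posterior odds equal prior odds times the likelihood ratio; only the two competing hypotheses matter (using 1 − P(present | H) for each absent lab result).
  production run A: 0.288 × (1 − 0.30) × 0.20 × 0.59 = 0.023789
  production run C: 0.308 × (1 − 0.26) × 0.82 × 0.62 = 0.11587
Odds(production run A : production run C) = 0.023789 / 0.11587 ≈ 0.205.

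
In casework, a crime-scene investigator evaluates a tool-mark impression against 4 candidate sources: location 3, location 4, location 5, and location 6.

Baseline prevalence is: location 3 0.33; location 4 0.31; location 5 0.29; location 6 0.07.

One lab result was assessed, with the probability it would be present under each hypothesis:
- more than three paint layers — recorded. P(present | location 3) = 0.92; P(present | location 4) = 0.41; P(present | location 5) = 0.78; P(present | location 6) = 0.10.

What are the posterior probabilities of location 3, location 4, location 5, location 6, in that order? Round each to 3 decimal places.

By Bayes' rule, the unnormalized weight for each hypothesis is prior × likelihood:
  location 3: 0.33 × 0.92 = 0.3036
  location 4: 0.31 × 0.41 = 0.1271
  location 5: 0.29 × 0.78 = 0.2262
  location 6: 0.07 × 0.10 = 0.007
The unnormalized weights sum to 0.6639.
P(location 3 | evidence) = 0.3036 / 0.6639 ≈ 0.457
P(location 4 | evidence) = 0.1271 / 0.6639 ≈ 0.191
P(location 5 | evidence) = 0.2262 / 0.6639 ≈ 0.341
P(location 6 | evidence) = 0.007 / 0.6639 ≈ 0.011

0.457, 0.191, 0.341, 0.011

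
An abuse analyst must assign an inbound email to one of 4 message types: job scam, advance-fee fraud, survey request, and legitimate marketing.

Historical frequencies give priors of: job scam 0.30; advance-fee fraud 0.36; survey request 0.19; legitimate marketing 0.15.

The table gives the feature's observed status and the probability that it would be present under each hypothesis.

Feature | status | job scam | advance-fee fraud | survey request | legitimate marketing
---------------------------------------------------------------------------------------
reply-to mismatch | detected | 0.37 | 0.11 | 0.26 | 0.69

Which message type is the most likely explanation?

job scam

By Bayes' rule, the unnormalized weight for each hypothesis is prior × likelihood:
  job scam: 0.30 × 0.37 = 0.111
  advance-fee fraud: 0.36 × 0.11 = 0.0396
  survey request: 0.19 × 0.26 = 0.0494
  legitimate marketing: 0.15 × 0.69 = 0.1035
Marginal likelihood of the evidence = 0.3035.
P(job scam | evidence) ≈ 0.111 / 0.3035 ≈ 0.366
P(advance-fee fraud | evidence) ≈ 0.0396 / 0.3035 ≈ 0.130
P(survey request | evidence) ≈ 0.0494 / 0.3035 ≈ 0.163
P(legitimate marketing | evidence) ≈ 0.1035 / 0.3035 ≈ 0.341
The largest is 0.366, so job scam is most probable.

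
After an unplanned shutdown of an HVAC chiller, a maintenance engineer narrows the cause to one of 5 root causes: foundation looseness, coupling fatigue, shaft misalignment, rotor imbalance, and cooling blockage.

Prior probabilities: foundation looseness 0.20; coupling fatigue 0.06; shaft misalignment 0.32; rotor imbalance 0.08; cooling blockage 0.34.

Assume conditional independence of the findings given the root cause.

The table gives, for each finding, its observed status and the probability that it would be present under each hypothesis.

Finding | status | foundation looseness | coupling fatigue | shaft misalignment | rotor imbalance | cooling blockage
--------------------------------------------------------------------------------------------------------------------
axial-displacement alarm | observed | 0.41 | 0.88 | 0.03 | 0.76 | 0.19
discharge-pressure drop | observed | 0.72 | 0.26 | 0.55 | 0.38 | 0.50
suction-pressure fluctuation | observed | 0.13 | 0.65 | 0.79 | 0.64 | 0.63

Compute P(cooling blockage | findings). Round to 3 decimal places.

0.364

By Bayes' rule with conditional independence, the unnormalized weight for each hypothesis is prior × ∏ likelihoods:
  foundation looseness: 0.20 × 0.41 × 0.72 × 0.13 = 0.0076752
  coupling fatigue: 0.06 × 0.88 × 0.26 × 0.65 = 0.0089232
  shaft misalignment: 0.32 × 0.03 × 0.55 × 0.79 = 0.0041712
  rotor imbalance: 0.08 × 0.76 × 0.38 × 0.64 = 0.014787
  cooling blockage: 0.34 × 0.19 × 0.50 × 0.63 = 0.020349
Normalizing constant Z = 0.0076752 + 0.0089232 + 0.0041712 + 0.014787 + 0.020349 = 0.055905.
P(cooling blockage | evidence) = 0.020349 / 0.055905 ≈ 0.364.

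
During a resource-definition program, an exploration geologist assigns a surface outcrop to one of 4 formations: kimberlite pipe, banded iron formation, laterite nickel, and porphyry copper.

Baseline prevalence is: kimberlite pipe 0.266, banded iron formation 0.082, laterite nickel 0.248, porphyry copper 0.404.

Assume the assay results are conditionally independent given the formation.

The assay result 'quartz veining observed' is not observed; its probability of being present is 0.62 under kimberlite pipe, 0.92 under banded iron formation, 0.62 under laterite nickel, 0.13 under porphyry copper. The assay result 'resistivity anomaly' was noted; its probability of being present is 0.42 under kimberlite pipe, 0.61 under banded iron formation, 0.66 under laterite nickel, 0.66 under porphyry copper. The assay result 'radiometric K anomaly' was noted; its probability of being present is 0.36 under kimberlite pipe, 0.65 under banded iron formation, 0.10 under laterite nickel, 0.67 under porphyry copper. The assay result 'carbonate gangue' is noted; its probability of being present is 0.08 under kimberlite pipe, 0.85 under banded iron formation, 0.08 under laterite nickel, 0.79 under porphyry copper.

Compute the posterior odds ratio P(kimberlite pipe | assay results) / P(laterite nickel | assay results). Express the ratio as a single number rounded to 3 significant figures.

2.46

Posterior odds equal prior odds times the likelihood ratio; only the two competing hypotheses matter (using 1 − P(present | H) for each absent assay result).
  kimberlite pipe: 0.266 × (1 − 0.62) × 0.42 × 0.36 × 0.08 = 0.0012227
  laterite nickel: 0.248 × (1 − 0.62) × 0.66 × 0.10 × 0.08 = 0.00049759
Odds(kimberlite pipe : laterite nickel) = 0.0012227 / 0.00049759 ≈ 2.46.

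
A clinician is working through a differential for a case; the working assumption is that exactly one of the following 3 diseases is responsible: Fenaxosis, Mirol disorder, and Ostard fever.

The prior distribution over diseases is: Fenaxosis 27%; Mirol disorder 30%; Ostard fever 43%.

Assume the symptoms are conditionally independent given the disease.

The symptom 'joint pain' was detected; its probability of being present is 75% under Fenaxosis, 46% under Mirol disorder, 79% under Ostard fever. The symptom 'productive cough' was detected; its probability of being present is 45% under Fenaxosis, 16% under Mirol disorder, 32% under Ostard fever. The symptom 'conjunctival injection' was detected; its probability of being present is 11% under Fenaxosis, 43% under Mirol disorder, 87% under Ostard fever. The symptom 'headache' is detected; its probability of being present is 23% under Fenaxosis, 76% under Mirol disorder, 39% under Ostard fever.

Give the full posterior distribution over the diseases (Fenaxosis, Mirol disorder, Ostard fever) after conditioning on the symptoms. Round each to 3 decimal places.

0.050, 0.155, 0.795

For each hypothesis, the unnormalized posterior weight is prior × product of the symptom likelihoods:
  Fenaxosis: 0.27 × 0.75 × 0.45 × 0.11 × 0.23 = 0.0023055
  Mirol disorder: 0.30 × 0.46 × 0.16 × 0.43 × 0.76 = 0.0072157
  Ostard fever: 0.43 × 0.79 × 0.32 × 0.87 × 0.39 = 0.036883
Normalizing constant Z = 0.0023055 + 0.0072157 + 0.036883 = 0.046404.
P(Fenaxosis | evidence) = 0.0023055 / 0.046404 ≈ 0.050
P(Mirol disorder | evidence) = 0.0072157 / 0.046404 ≈ 0.155
P(Ostard fever | evidence) = 0.036883 / 0.046404 ≈ 0.795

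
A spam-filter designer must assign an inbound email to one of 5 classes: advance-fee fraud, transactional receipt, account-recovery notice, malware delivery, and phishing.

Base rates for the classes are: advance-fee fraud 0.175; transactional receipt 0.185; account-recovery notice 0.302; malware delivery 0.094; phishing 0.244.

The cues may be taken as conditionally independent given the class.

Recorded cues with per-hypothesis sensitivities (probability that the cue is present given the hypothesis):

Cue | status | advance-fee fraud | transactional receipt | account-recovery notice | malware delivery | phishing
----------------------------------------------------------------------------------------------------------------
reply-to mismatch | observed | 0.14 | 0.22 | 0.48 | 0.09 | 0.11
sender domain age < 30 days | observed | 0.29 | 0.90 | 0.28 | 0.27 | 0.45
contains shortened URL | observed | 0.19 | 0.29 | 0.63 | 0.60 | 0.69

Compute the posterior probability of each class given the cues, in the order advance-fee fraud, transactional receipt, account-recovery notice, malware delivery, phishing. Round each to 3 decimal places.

Multiply each prior by the joint likelihood of the cue pattern:
  advance-fee fraud: 0.175 × 0.14 × 0.29 × 0.19 = 0.00135
  transactional receipt: 0.185 × 0.22 × 0.90 × 0.29 = 0.010623
  account-recovery notice: 0.302 × 0.48 × 0.28 × 0.63 = 0.025571
  malware delivery: 0.094 × 0.09 × 0.27 × 0.60 = 0.0013705
  phishing: 0.244 × 0.11 × 0.45 × 0.69 = 0.0083338
Marginal likelihood of the evidence = 0.047248.
P(advance-fee fraud | evidence) = 0.00135 / 0.047248 ≈ 0.029
P(transactional receipt | evidence) = 0.010623 / 0.047248 ≈ 0.225
P(account-recovery notice | evidence) = 0.025571 / 0.047248 ≈ 0.541
P(malware delivery | evidence) = 0.0013705 / 0.047248 ≈ 0.029
P(phishing | evidence) = 0.0083338 / 0.047248 ≈ 0.176

0.029, 0.225, 0.541, 0.029, 0.176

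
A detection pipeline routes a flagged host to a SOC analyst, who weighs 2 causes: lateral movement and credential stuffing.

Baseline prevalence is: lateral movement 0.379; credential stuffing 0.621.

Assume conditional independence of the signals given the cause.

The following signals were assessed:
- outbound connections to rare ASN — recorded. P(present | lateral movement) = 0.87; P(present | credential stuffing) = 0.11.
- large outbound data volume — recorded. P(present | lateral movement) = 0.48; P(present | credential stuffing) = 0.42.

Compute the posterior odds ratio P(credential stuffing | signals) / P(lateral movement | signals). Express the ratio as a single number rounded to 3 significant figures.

0.181

The normalizing constant cancels in an odds ratio, so compute prior × likelihood for the two hypotheses only:
  credential stuffing: 0.621 × 0.11 × 0.42 = 0.02869
  lateral movement: 0.379 × 0.87 × 0.48 = 0.15827
Posterior odds = 0.02869 / 0.15827 ≈ 0.181.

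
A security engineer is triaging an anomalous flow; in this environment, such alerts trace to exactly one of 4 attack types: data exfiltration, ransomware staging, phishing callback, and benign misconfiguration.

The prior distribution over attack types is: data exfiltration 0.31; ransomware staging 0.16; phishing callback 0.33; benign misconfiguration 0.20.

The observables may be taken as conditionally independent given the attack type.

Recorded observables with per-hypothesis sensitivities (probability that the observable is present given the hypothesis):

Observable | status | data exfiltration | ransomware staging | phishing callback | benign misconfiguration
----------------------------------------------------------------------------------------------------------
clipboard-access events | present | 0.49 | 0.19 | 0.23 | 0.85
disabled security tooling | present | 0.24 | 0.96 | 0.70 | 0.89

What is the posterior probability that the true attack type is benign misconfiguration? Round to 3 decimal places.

0.560

By Bayes' rule with conditional independence, the unnormalized weight for each hypothesis is prior × ∏ likelihoods:
  data exfiltration: 0.31 × 0.49 × 0.24 = 0.036456
  ransomware staging: 0.16 × 0.19 × 0.96 = 0.029184
  phishing callback: 0.33 × 0.23 × 0.70 = 0.05313
  benign misconfiguration: 0.20 × 0.85 × 0.89 = 0.1513
Normalizing constant Z = 0.036456 + 0.029184 + 0.05313 + 0.1513 = 0.27007.
P(benign misconfiguration | evidence) = 0.1513 / 0.27007 ≈ 0.560.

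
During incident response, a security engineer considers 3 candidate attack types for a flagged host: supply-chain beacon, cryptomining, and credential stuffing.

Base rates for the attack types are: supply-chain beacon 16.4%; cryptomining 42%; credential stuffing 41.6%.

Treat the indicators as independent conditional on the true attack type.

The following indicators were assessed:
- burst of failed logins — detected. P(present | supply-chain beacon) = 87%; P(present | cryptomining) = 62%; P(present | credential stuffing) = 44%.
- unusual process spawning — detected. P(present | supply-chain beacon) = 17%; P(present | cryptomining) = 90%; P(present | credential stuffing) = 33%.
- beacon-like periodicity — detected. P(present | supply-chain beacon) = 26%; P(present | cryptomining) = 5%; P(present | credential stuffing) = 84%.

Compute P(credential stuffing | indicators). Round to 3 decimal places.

By Bayes' rule with conditional independence, the unnormalized weight for each hypothesis is prior × ∏ likelihoods:
  supply-chain beacon: 0.164 × 0.87 × 0.17 × 0.26 = 0.0063065
  cryptomining: 0.420 × 0.62 × 0.90 × 0.05 = 0.011718
  credential stuffing: 0.416 × 0.44 × 0.33 × 0.84 = 0.050739
Marginal likelihood of the evidence = 0.068763.
P(credential stuffing | evidence) = 0.050739 / 0.068763 ≈ 0.738.

0.738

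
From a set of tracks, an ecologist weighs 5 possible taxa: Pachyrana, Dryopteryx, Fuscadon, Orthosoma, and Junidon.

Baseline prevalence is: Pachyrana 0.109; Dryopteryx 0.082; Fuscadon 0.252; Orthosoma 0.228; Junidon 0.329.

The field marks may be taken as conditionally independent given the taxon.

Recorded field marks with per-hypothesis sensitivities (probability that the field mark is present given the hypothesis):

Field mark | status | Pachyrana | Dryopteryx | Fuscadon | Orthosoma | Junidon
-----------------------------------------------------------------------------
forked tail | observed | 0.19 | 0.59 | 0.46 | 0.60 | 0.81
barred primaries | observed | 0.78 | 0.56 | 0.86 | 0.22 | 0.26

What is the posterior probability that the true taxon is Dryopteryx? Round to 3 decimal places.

0.112

For each hypothesis, the unnormalized posterior weight is prior × product of the field mark likelihoods:
  Pachyrana: 0.109 × 0.19 × 0.78 = 0.016154
  Dryopteryx: 0.082 × 0.59 × 0.56 = 0.027093
  Fuscadon: 0.252 × 0.46 × 0.86 = 0.099691
  Orthosoma: 0.228 × 0.60 × 0.22 = 0.030096
  Junidon: 0.329 × 0.81 × 0.26 = 0.069287
Normalizing constant Z = 0.016154 + 0.027093 + 0.099691 + 0.030096 + 0.069287 = 0.24232.
P(Dryopteryx | evidence) = 0.027093 / 0.24232 ≈ 0.112.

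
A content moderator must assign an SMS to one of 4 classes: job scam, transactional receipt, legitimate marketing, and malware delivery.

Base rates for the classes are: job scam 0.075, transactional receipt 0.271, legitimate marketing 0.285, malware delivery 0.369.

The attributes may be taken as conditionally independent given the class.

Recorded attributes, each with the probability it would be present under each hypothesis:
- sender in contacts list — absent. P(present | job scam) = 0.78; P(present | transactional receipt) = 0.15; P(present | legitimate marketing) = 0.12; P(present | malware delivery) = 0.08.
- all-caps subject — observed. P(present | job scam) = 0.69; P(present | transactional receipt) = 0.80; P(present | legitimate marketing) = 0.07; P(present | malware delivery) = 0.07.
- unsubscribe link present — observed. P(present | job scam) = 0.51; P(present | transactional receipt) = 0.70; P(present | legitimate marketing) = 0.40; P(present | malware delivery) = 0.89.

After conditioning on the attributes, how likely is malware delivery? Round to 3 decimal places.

For each hypothesis, the unnormalized posterior weight is prior × product of the attribute likelihoods (using 1 − P(present | H) for each absent attribute):
  job scam: 0.075 × (1 − 0.78) × 0.69 × 0.51 = 0.0058063
  transactional receipt: 0.271 × (1 − 0.15) × 0.80 × 0.70 = 0.129
  legitimate marketing: 0.285 × (1 − 0.12) × 0.07 × 0.40 = 0.0070224
  malware delivery: 0.369 × (1 − 0.08) × 0.07 × 0.89 = 0.02115
Marginal likelihood of the evidence = 0.16297.
P(malware delivery | evidence) = 0.02115 / 0.16297 ≈ 0.130.

0.130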